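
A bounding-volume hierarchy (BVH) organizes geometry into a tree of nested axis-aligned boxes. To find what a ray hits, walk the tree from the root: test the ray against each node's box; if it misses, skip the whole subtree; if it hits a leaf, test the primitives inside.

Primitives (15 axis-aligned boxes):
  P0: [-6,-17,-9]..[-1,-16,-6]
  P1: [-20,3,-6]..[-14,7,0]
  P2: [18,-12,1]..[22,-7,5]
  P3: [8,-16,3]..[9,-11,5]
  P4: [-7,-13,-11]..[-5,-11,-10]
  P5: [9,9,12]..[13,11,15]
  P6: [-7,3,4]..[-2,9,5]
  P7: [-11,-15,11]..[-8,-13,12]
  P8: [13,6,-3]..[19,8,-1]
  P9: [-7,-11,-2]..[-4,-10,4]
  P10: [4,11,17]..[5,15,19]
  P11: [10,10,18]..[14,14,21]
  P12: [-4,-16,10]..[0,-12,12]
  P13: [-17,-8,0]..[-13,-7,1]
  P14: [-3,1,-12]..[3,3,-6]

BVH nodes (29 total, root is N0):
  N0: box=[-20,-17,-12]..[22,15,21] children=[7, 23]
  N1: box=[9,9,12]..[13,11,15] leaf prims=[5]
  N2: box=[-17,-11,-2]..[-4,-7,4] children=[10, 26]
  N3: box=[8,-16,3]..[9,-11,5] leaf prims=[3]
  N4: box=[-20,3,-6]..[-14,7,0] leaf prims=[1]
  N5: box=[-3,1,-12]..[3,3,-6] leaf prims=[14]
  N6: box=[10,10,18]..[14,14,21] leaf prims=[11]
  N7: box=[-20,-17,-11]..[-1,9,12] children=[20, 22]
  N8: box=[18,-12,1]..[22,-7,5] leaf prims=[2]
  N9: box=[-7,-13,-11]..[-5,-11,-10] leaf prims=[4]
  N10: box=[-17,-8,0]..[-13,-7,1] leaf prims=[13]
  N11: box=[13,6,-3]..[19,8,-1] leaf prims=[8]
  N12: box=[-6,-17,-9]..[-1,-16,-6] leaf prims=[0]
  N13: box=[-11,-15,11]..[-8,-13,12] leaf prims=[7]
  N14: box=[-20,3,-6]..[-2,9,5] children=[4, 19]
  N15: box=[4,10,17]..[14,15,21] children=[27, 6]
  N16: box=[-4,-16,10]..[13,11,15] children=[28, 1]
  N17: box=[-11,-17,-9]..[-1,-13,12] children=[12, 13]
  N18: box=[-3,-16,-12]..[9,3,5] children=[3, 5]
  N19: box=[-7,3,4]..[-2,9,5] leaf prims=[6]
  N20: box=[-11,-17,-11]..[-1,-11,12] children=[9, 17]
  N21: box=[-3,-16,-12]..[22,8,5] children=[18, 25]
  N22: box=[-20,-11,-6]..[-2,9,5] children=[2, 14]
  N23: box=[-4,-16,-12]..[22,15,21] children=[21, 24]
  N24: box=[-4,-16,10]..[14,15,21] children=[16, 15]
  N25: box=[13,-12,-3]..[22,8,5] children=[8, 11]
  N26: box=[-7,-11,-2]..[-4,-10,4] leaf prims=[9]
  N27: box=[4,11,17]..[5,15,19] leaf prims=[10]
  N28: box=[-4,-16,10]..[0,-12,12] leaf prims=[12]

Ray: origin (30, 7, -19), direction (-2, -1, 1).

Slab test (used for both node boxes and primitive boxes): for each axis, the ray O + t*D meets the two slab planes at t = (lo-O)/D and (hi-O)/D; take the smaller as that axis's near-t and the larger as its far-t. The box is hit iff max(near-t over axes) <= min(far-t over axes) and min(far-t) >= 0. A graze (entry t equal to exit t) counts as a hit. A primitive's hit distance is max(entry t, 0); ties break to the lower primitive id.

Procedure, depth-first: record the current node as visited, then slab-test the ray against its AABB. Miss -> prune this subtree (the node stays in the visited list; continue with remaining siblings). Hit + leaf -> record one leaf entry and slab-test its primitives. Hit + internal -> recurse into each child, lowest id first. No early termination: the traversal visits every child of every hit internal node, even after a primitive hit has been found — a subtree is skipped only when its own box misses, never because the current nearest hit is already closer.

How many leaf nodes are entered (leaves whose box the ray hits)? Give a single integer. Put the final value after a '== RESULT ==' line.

Walk:
N0 x:[4,25] y:[-8,24] z:[7,40] -> hit [7,24], descend [7, 23]
  N7 x:[31/2,25] y:[-2,24] z:[8,31] -> hit [31/2,24], descend [20, 22]
    N20 x:[31/2,41/2] y:[18,24] z:[8,31] -> hit [18,41/2], descend [9, 17]
      N9 x:[35/2,37/2] y:[18,20] z:[8,9] -> miss, prune
      N17 x:[31/2,41/2] y:[20,24] z:[10,31] -> hit [20,41/2], descend [12, 13]
        N12 x:[31/2,18] y:[23,24] z:[10,13] -> miss, prune
        N13 x:[19,41/2] y:[20,22] z:[30,31] -> miss, prune
    N22 x:[16,25] y:[-2,18] z:[13,24] -> hit [16,18], descend [2, 14]
      N2 x:[17,47/2] y:[14,18] z:[17,23] -> hit [17,18], descend [10, 26]
        N10 x:[43/2,47/2] y:[14,15] z:[19,20] -> miss, prune
        N26 x:[17,37/2] y:[17,18] z:[17,23] -> hit [17,18] leaf, test {P9@t=17}
      N14 x:[16,25] y:[-2,4] z:[13,24] -> miss, prune
  N23 x:[4,17] y:[-8,23] z:[7,40] -> hit [7,17], descend [21, 24]
    N21 x:[4,33/2] y:[-1,23] z:[7,24] -> hit [7,33/2], descend [18, 25]
      N18 x:[21/2,33/2] y:[4,23] z:[7,24] -> hit [21/2,33/2], descend [3, 5]
        N3 x:[21/2,11] y:[18,23] z:[22,24] -> miss, prune
        N5 x:[27/2,33/2] y:[4,6] z:[7,13] -> miss, prune
      N25 x:[4,17/2] y:[-1,19] z:[16,24] -> miss, prune
    N24 x:[8,17] y:[-8,23] z:[29,40] -> miss, prune

Summary -> nodes [0, 7, 20, 9, 17, 12, 13, 22, 2, 10, 26, 14, 23, 21, 18, 3, 5, 25, 24]; box-tests=19; leaf-entries=1; first=P9

== RESULT ==
1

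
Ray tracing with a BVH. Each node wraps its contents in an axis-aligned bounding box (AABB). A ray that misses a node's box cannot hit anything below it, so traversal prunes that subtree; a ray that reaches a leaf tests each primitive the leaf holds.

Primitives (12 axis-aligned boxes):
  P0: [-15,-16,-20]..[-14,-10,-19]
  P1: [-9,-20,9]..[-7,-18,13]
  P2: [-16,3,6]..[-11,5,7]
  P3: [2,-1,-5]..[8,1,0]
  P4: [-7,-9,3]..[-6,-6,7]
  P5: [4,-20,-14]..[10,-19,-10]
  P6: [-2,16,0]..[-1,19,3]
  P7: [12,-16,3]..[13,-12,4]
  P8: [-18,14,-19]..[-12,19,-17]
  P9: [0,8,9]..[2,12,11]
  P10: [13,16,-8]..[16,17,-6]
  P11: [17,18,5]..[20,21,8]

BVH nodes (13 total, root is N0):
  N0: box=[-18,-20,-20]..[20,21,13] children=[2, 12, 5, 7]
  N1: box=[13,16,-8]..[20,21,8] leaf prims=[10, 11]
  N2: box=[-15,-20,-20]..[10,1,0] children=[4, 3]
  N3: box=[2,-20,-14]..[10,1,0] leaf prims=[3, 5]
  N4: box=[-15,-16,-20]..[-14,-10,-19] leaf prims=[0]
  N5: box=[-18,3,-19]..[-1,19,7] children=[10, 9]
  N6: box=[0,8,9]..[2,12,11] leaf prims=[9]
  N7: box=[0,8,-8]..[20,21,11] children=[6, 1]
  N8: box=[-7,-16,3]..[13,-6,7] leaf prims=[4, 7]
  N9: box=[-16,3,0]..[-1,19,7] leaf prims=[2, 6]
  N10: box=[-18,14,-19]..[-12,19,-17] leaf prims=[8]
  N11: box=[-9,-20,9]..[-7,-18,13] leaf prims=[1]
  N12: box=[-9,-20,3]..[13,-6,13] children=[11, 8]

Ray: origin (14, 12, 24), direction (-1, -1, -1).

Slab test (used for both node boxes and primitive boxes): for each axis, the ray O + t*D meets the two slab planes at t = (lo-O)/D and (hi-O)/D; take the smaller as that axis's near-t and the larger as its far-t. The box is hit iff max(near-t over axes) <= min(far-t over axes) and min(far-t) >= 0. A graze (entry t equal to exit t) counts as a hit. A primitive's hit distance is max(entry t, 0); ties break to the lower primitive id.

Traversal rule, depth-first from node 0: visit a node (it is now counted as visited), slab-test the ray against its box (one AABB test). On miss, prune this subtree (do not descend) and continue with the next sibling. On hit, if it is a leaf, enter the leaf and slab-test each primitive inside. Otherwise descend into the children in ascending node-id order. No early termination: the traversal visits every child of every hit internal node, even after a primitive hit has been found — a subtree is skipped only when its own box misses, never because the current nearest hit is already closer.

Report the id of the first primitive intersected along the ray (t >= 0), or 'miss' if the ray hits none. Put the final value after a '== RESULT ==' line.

Walk:
N0 x:[-6,32] y:[-9,32] z:[11,44] -> hit [11,32], descend [2, 5, 7, 12]
  N2 x:[4,29] y:[11,32] z:[24,44] -> hit [24,29], descend [3, 4]
    N3 x:[4,12] y:[11,32] z:[24,38] -> miss, prune
    N4 x:[28,29] y:[22,28] z:[43,44] -> miss, prune
  N5 x:[15,32] y:[-7,9] z:[17,43] -> miss, prune
  N7 x:[-6,14] y:[-9,4] z:[13,32] -> miss, prune
  N12 x:[1,23] y:[18,32] z:[11,21] -> hit [18,21], descend [8, 11]
    N8 x:[1,21] y:[18,28] z:[17,21] -> hit [18,21] leaf, test {P4@t=20, P7(miss)}
    N11 x:[21,23] y:[30,32] z:[11,15] -> miss, prune

9 AABB tests over nodes [0, 2, 3, 4, 5, 7, 12, 8, 11]; 1 leaf entered; closest P4.

== RESULT ==
4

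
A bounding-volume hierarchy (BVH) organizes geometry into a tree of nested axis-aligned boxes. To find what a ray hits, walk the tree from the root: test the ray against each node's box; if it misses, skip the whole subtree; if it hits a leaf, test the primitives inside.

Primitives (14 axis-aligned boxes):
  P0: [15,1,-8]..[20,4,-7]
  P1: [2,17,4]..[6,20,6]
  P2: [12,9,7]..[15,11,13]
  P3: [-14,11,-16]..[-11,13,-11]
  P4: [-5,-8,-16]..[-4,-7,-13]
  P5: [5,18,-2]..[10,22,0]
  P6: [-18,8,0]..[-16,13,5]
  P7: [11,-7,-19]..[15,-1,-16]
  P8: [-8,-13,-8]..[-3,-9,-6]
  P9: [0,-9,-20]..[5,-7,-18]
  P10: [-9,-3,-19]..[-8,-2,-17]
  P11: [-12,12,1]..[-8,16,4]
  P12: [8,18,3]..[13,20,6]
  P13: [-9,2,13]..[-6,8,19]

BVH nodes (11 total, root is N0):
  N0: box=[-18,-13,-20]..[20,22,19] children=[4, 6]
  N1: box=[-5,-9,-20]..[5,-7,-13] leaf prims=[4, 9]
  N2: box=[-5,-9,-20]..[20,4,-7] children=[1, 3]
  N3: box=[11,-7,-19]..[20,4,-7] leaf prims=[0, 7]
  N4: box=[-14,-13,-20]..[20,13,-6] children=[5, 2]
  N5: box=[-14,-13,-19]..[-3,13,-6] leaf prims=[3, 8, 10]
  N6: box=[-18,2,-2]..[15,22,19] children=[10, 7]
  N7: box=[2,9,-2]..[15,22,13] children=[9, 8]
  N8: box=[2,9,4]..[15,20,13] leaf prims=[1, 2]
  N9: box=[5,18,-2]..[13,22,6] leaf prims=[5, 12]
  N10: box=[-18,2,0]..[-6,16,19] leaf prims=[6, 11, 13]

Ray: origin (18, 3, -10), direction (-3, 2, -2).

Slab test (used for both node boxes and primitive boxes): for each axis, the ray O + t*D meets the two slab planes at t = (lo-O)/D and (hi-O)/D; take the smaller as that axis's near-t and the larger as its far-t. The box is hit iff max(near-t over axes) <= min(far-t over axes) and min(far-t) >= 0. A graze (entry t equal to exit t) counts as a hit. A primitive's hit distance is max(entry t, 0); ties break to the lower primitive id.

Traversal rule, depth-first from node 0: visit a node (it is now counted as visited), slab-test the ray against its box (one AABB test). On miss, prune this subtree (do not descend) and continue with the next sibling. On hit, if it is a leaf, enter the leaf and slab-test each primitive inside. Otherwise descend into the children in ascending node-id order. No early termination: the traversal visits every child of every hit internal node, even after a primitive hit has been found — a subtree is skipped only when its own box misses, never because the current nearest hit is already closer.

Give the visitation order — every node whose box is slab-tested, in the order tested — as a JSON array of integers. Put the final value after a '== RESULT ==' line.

Walk:
N0 x:[-2/3,12] y:[-8,19/2] z:[-29/2,5] -> hit [-2/3,5], descend [4, 6]
  N4 x:[-2/3,32/3] y:[-8,5] z:[-2,5] -> hit [-2/3,5], descend [2, 5]
    N2 x:[-2/3,23/3] y:[-6,1/2] z:[-3/2,5] -> hit [-2/3,1/2], descend [1, 3]
      N1 x:[13/3,23/3] y:[-6,-5] z:[3/2,5] -> miss, prune
      N3 x:[-2/3,7/3] y:[-5,1/2] z:[-3/2,9/2] -> hit [-2/3,1/2] leaf, test {P0(miss), P7(miss)}
    N5 x:[7,32/3] y:[-8,5] z:[-2,9/2] -> miss, prune
  N6 x:[1,12] y:[-1/2,19/2] z:[-29/2,-4] -> miss, prune

Visited [0, 4, 2, 1, 3, 5, 6]. Tests: 7 box, 1 leaf. Nearest: miss.

== RESULT ==
[0, 4, 2, 1, 3, 5, 6]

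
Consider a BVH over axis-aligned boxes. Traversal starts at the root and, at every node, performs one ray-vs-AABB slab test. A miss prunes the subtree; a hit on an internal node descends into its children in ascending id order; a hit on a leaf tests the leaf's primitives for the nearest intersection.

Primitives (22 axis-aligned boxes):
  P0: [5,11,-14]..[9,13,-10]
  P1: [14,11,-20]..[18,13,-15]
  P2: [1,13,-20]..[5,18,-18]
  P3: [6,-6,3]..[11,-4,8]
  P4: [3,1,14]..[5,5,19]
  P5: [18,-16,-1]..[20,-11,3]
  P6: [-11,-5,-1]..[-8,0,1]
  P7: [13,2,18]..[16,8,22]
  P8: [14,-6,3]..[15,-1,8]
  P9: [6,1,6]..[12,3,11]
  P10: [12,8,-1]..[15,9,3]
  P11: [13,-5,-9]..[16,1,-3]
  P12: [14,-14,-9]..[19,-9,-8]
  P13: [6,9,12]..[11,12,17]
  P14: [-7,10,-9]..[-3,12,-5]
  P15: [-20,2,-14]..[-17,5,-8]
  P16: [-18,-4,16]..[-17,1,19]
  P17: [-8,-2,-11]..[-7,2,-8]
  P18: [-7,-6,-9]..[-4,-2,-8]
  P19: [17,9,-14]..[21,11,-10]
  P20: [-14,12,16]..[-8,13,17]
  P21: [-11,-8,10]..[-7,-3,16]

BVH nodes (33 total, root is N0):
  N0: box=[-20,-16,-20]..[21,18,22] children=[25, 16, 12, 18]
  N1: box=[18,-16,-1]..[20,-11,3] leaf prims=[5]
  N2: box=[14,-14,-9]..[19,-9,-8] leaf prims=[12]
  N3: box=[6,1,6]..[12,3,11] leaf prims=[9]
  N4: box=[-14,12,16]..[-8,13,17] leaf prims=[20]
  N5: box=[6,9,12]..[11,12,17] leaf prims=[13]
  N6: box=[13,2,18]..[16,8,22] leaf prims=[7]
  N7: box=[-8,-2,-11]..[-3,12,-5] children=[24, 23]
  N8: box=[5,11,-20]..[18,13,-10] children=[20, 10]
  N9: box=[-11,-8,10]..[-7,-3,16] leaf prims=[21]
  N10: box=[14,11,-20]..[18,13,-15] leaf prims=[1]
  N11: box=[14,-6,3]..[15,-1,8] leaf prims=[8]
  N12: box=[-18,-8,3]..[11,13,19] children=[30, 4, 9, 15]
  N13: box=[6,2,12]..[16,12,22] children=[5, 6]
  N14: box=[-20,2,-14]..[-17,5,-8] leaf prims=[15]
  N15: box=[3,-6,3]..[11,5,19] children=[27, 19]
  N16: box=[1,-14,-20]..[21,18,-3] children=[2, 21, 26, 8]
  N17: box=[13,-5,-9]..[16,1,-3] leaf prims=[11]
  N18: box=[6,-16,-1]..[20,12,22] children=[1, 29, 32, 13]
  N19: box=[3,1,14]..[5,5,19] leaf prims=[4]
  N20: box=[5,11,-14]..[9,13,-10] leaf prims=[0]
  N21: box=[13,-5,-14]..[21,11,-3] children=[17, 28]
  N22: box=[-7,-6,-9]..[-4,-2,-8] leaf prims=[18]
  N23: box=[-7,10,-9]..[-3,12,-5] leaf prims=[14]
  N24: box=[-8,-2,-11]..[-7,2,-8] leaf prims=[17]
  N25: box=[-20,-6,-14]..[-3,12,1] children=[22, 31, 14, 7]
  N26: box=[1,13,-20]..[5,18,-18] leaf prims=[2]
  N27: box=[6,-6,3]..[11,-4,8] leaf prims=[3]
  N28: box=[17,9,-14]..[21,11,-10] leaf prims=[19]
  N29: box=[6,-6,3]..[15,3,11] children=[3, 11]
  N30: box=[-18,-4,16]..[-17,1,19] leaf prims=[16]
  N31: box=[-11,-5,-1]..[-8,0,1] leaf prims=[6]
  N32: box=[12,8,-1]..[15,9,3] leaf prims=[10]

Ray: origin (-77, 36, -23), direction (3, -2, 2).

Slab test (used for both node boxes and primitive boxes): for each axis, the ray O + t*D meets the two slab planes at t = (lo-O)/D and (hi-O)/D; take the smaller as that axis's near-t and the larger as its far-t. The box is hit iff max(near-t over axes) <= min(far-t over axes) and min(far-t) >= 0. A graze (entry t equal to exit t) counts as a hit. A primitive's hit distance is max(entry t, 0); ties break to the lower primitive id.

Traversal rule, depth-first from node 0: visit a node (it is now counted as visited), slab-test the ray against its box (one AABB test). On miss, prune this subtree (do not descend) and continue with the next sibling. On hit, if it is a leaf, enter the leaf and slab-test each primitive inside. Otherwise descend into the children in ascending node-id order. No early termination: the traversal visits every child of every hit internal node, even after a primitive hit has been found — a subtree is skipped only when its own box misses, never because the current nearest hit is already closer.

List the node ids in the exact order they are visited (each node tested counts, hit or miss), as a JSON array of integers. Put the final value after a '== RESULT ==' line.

Trace the traversal:
N0 x:[19,98/3] y:[9,26] z:[3/2,45/2] -> hit [19,45/2], descend [12, 16, 18, 25]
  N12 x:[59/3,88/3] y:[23/2,22] z:[13,21] -> hit [59/3,21], descend [4, 9, 15, 30]
    N4 x:[21,23] y:[23/2,12] z:[39/2,20] -> miss, prune
    N9 x:[22,70/3] y:[39/2,22] z:[33/2,39/2] -> miss, prune
    N15 x:[80/3,88/3] y:[31/2,21] z:[13,21] -> miss, prune
    N30 x:[59/3,20] y:[35/2,20] z:[39/2,21] -> hit [59/3,20] leaf, test {P16@t=59/3}
  N16 x:[26,98/3] y:[9,25] z:[3/2,10] -> miss, prune
  N18 x:[83/3,97/3] y:[12,26] z:[11,45/2] -> miss, prune
  N25 x:[19,74/3] y:[12,21] z:[9/2,12] -> miss, prune

order=[0, 12, 4, 9, 15, 30, 16, 18, 25]  |boxes|=9  |leaves|=1  hit=P16

== RESULT ==
[0, 12, 4, 9, 15, 30, 16, 18, 25]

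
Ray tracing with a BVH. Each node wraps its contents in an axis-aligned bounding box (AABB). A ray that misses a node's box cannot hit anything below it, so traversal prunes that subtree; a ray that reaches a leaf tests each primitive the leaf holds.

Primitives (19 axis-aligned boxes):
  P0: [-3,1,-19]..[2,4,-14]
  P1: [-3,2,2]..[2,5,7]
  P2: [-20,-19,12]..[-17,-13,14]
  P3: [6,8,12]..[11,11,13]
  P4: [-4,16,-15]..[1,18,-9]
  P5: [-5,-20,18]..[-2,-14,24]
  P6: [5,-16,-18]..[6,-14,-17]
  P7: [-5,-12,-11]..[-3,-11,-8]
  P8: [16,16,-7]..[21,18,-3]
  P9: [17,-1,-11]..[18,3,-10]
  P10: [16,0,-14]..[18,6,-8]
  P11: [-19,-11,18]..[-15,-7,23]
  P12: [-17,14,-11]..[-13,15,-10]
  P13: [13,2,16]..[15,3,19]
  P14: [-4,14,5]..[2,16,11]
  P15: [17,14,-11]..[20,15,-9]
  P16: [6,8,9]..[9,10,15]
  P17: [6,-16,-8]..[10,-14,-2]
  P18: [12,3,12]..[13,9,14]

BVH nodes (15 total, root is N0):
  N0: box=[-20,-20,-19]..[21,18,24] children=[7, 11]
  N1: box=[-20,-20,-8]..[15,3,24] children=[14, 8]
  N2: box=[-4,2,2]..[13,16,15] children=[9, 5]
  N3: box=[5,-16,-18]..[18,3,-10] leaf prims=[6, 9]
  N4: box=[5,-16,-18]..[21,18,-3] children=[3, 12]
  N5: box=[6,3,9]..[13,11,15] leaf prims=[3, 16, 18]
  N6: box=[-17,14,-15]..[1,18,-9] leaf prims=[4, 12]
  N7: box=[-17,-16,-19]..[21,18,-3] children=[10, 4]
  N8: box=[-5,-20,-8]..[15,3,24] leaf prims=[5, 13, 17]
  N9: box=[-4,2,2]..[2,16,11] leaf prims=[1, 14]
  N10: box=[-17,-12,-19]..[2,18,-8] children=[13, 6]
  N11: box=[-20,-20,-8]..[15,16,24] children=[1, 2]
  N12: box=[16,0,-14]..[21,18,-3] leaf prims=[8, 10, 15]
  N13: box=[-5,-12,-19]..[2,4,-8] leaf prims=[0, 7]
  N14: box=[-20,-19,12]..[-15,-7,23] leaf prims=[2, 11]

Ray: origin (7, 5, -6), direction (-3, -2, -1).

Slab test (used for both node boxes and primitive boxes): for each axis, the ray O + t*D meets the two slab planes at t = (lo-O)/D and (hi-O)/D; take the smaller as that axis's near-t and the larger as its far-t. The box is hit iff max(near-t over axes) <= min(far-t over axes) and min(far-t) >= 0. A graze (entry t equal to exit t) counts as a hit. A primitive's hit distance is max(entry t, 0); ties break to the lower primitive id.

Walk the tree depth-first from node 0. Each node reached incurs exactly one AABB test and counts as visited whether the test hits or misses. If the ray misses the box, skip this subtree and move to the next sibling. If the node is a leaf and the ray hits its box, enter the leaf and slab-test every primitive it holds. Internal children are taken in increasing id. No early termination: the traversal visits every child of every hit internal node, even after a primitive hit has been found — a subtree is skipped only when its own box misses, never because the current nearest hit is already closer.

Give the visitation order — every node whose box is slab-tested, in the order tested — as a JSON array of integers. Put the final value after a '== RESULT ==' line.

Trace the traversal:
N0 x:[-14/3,9] y:[-13/2,25/2] z:[-30,13] -> hit [-14/3,9], descend [7, 11]
  N7 x:[-14/3,8] y:[-13/2,21/2] z:[-3,13] -> hit [-3,8], descend [4, 10]
    N4 x:[-14/3,2/3] y:[-13/2,21/2] z:[-3,12] -> hit [-3,2/3], descend [3, 12]
      N3 x:[-11/3,2/3] y:[1,21/2] z:[4,12] -> miss, prune
      N12 x:[-14/3,-3] y:[-13/2,5/2] z:[-3,8] -> miss, prune
    N10 x:[5/3,8] y:[-13/2,17/2] z:[2,13] -> hit [2,8], descend [6, 13]
      N6 x:[2,8] y:[-13/2,-9/2] z:[3,9] -> miss, prune
      N13 x:[5/3,4] y:[1/2,17/2] z:[2,13] -> hit [2,4] leaf, test {P0(miss), P7(miss)}
  N11 x:[-8/3,9] y:[-11/2,25/2] z:[-30,2] -> hit [-8/3,2], descend [1, 2]
    N1 x:[-8/3,9] y:[1,25/2] z:[-30,2] -> hit [1,2], descend [8, 14]
      N8 x:[-8/3,4] y:[1,25/2] z:[-30,2] -> hit [1,2] leaf, test {P5(miss), P13(miss), P17(miss)}
      N14 x:[22/3,9] y:[6,12] z:[-29,-18] -> miss, prune
    N2 x:[-2,11/3] y:[-11/2,3/2] z:[-21,-8] -> miss, prune

Visited [0, 7, 4, 3, 12, 10, 6, 13, 11, 1, 8, 14, 2]. Tests: 13 box, 2 leaf. Nearest: miss.

== RESULT ==
[0, 7, 4, 3, 12, 10, 6, 13, 11, 1, 8, 14, 2]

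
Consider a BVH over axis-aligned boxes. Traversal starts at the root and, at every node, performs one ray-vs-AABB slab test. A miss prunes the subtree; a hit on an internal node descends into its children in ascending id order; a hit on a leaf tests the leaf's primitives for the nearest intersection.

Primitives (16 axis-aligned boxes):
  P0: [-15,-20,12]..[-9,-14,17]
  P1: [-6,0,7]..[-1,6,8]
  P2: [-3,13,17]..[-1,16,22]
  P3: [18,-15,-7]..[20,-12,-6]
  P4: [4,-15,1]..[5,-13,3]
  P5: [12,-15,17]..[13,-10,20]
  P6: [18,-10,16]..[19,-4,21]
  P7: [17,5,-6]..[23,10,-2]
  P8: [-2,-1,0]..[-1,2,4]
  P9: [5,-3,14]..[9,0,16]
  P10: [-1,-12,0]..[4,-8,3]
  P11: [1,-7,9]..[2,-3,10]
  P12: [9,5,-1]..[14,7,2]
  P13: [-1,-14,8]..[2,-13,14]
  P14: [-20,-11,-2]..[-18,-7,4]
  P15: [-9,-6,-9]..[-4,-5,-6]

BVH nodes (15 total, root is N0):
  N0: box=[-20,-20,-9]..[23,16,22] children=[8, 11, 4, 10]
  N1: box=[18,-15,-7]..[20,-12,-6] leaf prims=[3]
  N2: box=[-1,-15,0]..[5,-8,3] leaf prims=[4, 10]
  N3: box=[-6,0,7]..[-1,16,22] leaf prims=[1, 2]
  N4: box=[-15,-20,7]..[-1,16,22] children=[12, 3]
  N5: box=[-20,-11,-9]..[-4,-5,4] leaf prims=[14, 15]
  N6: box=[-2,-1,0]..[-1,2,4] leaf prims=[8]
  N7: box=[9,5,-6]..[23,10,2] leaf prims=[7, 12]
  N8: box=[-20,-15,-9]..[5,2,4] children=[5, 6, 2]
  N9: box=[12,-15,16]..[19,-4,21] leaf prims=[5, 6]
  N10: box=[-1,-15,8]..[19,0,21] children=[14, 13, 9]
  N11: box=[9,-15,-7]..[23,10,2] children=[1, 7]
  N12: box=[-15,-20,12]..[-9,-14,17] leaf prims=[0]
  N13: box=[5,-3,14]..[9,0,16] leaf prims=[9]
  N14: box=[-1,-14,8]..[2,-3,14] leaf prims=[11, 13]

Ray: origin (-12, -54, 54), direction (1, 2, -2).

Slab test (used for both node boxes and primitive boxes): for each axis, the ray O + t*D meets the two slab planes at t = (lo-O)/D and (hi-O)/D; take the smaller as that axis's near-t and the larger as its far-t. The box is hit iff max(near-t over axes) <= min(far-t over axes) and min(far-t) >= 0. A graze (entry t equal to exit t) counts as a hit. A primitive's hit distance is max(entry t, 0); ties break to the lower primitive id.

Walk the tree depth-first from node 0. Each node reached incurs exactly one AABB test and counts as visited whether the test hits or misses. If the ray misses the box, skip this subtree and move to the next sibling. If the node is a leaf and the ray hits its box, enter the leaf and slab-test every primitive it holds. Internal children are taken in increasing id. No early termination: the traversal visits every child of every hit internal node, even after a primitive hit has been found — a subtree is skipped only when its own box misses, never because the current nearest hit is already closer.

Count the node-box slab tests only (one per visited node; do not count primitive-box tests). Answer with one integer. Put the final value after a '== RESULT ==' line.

Traverse from the root:
N0 x:[-8,35] y:[17,35] z:[16,63/2] -> hit [17,63/2], descend [4, 8, 10, 11]
  N4 x:[-3,11] y:[17,35] z:[16,47/2] -> miss, prune
  N8 x:[-8,17] y:[39/2,28] z:[25,63/2] -> miss, prune
  N10 x:[11,31] y:[39/2,27] z:[33/2,23] -> hit [39/2,23], descend [9, 13, 14]
    N9 x:[24,31] y:[39/2,25] z:[33/2,19] -> miss, prune
    N13 x:[17,21] y:[51/2,27] z:[19,20] -> miss, prune
    N14 x:[11,14] y:[20,51/2] z:[20,23] -> miss, prune
  N11 x:[21,35] y:[39/2,32] z:[26,61/2] -> hit [26,61/2], descend [1, 7]
    N1 x:[30,32] y:[39/2,21] z:[30,61/2] -> miss, prune
    N7 x:[21,35] y:[59/2,32] z:[26,30] -> hit [59/2,30] leaf, test {P7@t=59/2, P12(miss)}

10 AABB tests over nodes [0, 4, 8, 10, 9, 13, 14, 11, 1, 7]; 1 leaf entered; closest P7.

== RESULT ==
10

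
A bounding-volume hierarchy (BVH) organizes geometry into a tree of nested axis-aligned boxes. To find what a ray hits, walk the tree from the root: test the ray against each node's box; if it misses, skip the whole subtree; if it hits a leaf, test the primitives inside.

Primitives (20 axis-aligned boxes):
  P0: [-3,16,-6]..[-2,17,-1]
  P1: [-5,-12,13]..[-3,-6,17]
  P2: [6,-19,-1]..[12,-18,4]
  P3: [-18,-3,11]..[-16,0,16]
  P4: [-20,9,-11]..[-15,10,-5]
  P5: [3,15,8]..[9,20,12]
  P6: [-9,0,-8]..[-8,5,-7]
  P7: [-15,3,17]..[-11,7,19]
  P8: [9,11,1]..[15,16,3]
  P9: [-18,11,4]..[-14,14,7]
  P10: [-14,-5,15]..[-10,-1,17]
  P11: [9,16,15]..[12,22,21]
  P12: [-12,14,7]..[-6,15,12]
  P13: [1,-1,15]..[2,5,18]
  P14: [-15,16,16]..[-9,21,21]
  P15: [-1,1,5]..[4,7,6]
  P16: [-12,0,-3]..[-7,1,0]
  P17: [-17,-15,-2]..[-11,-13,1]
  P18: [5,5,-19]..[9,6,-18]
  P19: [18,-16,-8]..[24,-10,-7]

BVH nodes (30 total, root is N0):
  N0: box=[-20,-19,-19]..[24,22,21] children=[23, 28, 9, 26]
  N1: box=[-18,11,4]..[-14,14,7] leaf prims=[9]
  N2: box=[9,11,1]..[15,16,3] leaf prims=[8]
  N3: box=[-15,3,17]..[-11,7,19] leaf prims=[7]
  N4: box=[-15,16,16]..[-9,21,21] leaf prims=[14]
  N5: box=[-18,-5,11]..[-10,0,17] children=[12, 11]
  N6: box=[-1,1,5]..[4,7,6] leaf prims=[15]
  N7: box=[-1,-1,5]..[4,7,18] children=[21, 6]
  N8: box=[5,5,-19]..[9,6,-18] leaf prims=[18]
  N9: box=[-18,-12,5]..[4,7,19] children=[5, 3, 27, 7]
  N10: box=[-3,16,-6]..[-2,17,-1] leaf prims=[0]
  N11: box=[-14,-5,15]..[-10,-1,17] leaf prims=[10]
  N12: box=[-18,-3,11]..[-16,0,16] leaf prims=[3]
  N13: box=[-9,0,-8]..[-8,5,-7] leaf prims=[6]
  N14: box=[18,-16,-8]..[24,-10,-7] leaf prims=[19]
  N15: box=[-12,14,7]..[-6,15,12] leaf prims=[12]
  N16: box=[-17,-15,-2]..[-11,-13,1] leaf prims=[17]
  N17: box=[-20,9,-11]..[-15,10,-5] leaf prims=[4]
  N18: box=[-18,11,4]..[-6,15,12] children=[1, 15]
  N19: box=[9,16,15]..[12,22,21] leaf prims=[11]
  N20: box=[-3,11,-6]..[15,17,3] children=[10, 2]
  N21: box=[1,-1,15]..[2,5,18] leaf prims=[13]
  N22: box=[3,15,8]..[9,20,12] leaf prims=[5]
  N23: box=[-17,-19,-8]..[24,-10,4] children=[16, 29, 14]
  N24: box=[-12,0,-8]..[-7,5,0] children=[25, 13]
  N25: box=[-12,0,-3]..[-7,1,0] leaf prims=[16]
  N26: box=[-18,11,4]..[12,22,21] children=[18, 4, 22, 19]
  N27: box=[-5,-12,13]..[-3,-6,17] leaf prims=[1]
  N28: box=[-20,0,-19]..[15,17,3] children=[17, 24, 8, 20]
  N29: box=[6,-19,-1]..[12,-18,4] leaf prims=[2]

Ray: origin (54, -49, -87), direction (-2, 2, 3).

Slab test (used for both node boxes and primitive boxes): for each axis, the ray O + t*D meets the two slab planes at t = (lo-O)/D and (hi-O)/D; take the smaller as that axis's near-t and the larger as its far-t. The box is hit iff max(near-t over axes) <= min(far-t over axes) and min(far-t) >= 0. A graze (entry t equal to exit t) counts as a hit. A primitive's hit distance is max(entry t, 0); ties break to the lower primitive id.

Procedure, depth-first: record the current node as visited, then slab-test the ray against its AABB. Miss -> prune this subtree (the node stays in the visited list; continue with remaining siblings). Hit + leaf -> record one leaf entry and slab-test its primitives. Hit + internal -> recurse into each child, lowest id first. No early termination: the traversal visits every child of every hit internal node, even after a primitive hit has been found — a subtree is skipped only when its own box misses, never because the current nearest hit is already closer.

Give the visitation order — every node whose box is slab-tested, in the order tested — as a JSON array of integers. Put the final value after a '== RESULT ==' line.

Trace the traversal:
N0 x:[15,37] y:[15,71/2] z:[68/3,36] -> hit [68/3,71/2], descend [9, 23, 26, 28]
  N9 x:[25,36] y:[37/2,28] z:[92/3,106/3] -> miss, prune
  N23 x:[15,71/2] y:[15,39/2] z:[79/3,91/3] -> miss, prune
  N26 x:[21,36] y:[30,71/2] z:[91/3,36] -> hit [91/3,71/2], descend [4, 18, 19, 22]
    N4 x:[63/2,69/2] y:[65/2,35] z:[103/3,36] -> hit [103/3,69/2] leaf, test {P14@t=103/3}
    N18 x:[30,36] y:[30,32] z:[91/3,33] -> hit [91/3,32], descend [1, 15]
      N1 x:[34,36] y:[30,63/2] z:[91/3,94/3] -> miss, prune
      N15 x:[30,33] y:[63/2,32] z:[94/3,33] -> hit [63/2,32] leaf, test {P12@t=63/2}
    N19 x:[21,45/2] y:[65/2,71/2] z:[34,36] -> miss, prune
    N22 x:[45/2,51/2] y:[32,69/2] z:[95/3,33] -> miss, prune
  N28 x:[39/2,37] y:[49/2,33] z:[68/3,30] -> hit [49/2,30], descend [8, 17, 20, 24]
    N8 x:[45/2,49/2] y:[27,55/2] z:[68/3,23] -> miss, prune
    N17 x:[69/2,37] y:[29,59/2] z:[76/3,82/3] -> miss, prune
    N20 x:[39/2,57/2] y:[30,33] z:[27,30] -> miss, prune
    N24 x:[61/2,33] y:[49/2,27] z:[79/3,29] -> miss, prune

Visited [0, 9, 23, 26, 4, 18, 1, 15, 19, 22, 28, 8, 17, 20, 24]. Tests: 15 box, 2 leaf. Nearest: P12.

== RESULT ==
[0, 9, 23, 26, 4, 18, 1, 15, 19, 22, 28, 8, 17, 20, 24]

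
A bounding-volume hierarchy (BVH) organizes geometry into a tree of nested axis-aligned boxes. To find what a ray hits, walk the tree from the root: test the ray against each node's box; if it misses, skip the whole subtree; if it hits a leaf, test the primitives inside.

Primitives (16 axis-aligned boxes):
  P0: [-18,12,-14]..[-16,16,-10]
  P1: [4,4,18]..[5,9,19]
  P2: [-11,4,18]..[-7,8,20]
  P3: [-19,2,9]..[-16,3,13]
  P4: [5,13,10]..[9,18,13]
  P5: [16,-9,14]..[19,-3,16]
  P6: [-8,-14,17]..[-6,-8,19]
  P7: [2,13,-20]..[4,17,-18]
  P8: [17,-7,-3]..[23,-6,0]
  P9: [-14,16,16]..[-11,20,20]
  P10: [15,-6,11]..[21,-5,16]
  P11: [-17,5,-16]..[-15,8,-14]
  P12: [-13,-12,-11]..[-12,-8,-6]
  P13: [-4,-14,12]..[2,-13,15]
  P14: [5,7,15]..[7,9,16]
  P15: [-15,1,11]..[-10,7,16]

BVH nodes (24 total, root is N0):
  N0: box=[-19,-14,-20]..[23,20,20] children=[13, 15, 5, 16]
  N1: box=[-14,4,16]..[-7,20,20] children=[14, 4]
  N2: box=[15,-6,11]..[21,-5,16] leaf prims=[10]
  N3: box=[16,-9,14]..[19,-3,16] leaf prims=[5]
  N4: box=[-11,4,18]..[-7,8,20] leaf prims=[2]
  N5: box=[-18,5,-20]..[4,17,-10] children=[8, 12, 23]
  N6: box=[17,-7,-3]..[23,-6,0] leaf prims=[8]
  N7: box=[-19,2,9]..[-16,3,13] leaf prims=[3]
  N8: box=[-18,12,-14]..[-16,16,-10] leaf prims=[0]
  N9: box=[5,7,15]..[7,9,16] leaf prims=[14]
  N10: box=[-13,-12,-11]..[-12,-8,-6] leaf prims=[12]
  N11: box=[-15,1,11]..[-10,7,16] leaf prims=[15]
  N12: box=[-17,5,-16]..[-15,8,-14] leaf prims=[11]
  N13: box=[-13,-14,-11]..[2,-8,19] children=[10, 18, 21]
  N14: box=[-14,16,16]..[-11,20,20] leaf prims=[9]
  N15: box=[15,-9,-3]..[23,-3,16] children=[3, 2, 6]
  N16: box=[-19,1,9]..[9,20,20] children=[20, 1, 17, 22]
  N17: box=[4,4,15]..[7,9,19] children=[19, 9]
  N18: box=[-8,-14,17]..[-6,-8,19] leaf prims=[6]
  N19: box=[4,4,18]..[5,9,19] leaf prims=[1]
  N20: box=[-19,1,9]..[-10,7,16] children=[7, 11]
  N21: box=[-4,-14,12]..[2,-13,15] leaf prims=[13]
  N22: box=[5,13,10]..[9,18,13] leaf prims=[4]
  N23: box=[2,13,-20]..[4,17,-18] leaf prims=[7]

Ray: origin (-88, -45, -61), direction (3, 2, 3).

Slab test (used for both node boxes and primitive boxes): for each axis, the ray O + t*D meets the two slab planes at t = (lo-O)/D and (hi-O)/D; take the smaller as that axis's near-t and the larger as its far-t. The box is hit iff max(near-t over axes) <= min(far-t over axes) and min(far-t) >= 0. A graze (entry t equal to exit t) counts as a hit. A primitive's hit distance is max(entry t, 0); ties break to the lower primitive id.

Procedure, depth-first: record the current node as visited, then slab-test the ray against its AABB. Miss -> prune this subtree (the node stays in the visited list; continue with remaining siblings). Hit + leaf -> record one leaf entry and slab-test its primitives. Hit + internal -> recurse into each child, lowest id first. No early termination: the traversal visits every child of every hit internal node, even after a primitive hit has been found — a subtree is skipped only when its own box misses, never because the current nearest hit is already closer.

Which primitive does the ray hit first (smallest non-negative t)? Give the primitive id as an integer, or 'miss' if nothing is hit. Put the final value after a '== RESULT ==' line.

Walk:
N0 x:[23,37] y:[31/2,65/2] z:[41/3,27] -> hit [23,27], descend [5, 13, 15, 16]
  N5 x:[70/3,92/3] y:[25,31] z:[41/3,17] -> miss, prune
  N13 x:[25,30] y:[31/2,37/2] z:[50/3,80/3] -> miss, prune
  N15 x:[103/3,37] y:[18,21] z:[58/3,77/3] -> miss, prune
  N16 x:[23,97/3] y:[23,65/2] z:[70/3,27] -> hit [70/3,27], descend [1, 17, 20, 22]
    N1 x:[74/3,27] y:[49/2,65/2] z:[77/3,27] -> hit [77/3,27], descend [4, 14]
      N4 x:[77/3,27] y:[49/2,53/2] z:[79/3,27] -> hit [79/3,53/2] leaf, test {P2@t=79/3}
      N14 x:[74/3,77/3] y:[61/2,65/2] z:[77/3,27] -> miss, prune
    N17 x:[92/3,95/3] y:[49/2,27] z:[76/3,80/3] -> miss, prune
    N20 x:[23,26] y:[23,26] z:[70/3,77/3] -> hit [70/3,77/3], descend [7, 11]
      N7 x:[23,24] y:[47/2,24] z:[70/3,74/3] -> hit [47/2,24] leaf, test {P3@t=47/2}
      N11 x:[73/3,26] y:[23,26] z:[24,77/3] -> hit [73/3,77/3] leaf, test {P15@t=73/3}
    N22 x:[31,97/3] y:[29,63/2] z:[71/3,74/3] -> miss, prune

13 AABB tests over nodes [0, 5, 13, 15, 16, 1, 4, 14, 17, 20, 7, 11, 22]; 3 leaves entered; closest P3.

== RESULT ==
3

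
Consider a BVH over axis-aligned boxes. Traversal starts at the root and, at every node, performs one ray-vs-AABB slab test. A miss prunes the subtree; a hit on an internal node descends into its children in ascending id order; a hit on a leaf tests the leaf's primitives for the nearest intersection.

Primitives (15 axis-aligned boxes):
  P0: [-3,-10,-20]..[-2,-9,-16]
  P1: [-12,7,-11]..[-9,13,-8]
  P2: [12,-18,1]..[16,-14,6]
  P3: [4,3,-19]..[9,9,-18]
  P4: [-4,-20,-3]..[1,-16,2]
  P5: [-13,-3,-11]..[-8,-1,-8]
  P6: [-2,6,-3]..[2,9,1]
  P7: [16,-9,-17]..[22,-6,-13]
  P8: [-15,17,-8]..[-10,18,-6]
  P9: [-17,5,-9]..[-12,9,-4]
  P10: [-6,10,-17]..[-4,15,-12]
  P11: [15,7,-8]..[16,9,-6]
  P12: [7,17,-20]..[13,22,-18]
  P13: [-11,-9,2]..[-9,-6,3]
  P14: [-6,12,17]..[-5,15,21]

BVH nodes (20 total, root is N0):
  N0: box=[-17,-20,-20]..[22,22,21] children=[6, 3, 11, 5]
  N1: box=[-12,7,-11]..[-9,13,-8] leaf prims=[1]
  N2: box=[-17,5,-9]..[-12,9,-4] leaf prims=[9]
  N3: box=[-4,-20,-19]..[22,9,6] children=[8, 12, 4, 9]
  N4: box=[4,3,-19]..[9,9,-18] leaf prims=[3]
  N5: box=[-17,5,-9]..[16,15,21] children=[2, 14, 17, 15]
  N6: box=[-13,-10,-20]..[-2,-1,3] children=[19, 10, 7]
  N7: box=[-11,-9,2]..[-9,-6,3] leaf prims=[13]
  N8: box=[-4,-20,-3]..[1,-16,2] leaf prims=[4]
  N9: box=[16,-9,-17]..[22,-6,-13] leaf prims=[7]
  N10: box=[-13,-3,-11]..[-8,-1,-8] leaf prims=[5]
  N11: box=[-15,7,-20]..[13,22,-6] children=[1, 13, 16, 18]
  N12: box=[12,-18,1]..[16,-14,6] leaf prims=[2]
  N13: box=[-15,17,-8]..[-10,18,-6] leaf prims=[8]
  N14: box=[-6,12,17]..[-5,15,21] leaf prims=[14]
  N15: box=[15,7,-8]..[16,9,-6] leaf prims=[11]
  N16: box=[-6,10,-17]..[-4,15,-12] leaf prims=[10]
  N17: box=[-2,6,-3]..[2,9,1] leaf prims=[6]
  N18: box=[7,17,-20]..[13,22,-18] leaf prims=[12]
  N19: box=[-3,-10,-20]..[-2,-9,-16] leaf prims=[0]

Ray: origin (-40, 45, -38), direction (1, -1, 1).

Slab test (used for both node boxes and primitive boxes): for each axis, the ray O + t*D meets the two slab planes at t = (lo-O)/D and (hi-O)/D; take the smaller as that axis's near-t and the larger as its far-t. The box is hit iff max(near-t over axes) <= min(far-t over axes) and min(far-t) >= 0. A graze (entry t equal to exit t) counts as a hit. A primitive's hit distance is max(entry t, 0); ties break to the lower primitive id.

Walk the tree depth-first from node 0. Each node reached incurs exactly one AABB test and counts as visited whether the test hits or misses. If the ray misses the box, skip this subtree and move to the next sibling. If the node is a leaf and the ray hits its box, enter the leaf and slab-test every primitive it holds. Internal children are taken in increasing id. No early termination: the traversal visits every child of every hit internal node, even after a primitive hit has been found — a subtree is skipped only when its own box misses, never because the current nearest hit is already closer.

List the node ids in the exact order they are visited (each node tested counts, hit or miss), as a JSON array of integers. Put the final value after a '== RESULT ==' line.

Trace the traversal:
N0 x:[23,62] y:[23,65] z:[18,59] -> hit [23,59], descend [3, 5, 6, 11]
  N3 x:[36,62] y:[36,65] z:[19,44] -> hit [36,44], descend [4, 8, 9, 12]
    N4 x:[44,49] y:[36,42] z:[19,20] -> miss, prune
    N8 x:[36,41] y:[61,65] z:[35,40] -> miss, prune
    N9 x:[56,62] y:[51,54] z:[21,25] -> miss, prune
    N12 x:[52,56] y:[59,63] z:[39,44] -> miss, prune
  N5 x:[23,56] y:[30,40] z:[29,59] -> hit [30,40], descend [2, 14, 15, 17]
    N2 x:[23,28] y:[36,40] z:[29,34] -> miss, prune
    N14 x:[34,35] y:[30,33] z:[55,59] -> miss, prune
    N15 x:[55,56] y:[36,38] z:[30,32] -> miss, prune
    N17 x:[38,42] y:[36,39] z:[35,39] -> hit [38,39] leaf, test {P6@t=38}
  N6 x:[27,38] y:[46,55] z:[18,41] -> miss, prune
  N11 x:[25,53] y:[23,38] z:[18,32] -> hit [25,32], descend [1, 13, 16, 18]
    N1 x:[28,31] y:[32,38] z:[27,30] -> miss, prune
    N13 x:[25,30] y:[27,28] z:[30,32] -> miss, prune
    N16 x:[34,36] y:[30,35] z:[21,26] -> miss, prune
    N18 x:[47,53] y:[23,28] z:[18,20] -> miss, prune

order=[0, 3, 4, 8, 9, 12, 5, 2, 14, 15, 17, 6, 11, 1, 13, 16, 18]  |boxes|=17  |leaves|=1  hit=P6

== RESULT ==
[0, 3, 4, 8, 9, 12, 5, 2, 14, 15, 17, 6, 11, 1, 13, 16, 18]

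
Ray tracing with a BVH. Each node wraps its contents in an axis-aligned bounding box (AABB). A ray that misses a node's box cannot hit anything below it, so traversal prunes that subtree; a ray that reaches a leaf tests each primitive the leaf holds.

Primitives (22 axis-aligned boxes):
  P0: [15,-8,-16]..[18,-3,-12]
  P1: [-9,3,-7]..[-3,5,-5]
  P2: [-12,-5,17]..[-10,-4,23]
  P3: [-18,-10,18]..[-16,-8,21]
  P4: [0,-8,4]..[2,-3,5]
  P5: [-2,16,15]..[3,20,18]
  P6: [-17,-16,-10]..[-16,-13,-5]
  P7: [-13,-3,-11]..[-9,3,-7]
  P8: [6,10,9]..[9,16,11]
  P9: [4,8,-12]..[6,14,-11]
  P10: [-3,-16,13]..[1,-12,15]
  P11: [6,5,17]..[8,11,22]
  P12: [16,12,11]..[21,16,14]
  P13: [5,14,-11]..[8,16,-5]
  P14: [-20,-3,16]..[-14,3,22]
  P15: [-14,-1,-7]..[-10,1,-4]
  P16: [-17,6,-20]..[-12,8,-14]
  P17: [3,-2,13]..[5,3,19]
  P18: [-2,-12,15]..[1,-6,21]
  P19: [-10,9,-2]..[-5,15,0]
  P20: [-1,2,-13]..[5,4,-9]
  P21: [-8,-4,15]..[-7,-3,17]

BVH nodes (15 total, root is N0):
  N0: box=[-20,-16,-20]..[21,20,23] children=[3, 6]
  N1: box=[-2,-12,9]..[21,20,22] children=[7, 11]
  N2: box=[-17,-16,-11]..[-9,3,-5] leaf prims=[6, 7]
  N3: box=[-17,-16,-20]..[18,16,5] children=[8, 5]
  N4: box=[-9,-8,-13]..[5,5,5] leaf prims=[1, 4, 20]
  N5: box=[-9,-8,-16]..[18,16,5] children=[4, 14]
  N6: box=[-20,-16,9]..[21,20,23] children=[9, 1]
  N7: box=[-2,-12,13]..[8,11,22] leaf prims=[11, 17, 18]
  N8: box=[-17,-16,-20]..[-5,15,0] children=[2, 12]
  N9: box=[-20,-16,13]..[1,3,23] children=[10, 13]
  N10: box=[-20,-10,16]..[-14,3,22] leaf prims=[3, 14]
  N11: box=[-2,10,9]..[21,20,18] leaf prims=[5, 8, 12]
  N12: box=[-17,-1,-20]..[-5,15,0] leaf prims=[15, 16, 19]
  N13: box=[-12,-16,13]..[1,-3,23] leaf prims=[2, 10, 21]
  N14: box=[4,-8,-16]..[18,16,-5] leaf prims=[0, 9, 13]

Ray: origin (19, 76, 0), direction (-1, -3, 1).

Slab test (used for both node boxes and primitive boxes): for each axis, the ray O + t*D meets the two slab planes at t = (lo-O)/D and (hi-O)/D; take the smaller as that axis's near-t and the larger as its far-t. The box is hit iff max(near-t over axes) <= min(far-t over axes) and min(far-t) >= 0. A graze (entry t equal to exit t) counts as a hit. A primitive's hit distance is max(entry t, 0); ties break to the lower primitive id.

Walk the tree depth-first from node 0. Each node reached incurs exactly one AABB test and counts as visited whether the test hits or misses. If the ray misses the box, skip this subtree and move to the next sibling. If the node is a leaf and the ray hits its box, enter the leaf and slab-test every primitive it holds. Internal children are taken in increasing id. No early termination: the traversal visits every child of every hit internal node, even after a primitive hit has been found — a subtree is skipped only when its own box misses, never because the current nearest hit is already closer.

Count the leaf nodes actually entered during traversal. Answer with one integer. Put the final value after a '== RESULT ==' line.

Walk:
N0 x:[-2,39] y:[56/3,92/3] z:[-20,23] -> hit [56/3,23], descend [3, 6]
  N3 x:[1,36] y:[20,92/3] z:[-20,5] -> miss, prune
  N6 x:[-2,39] y:[56/3,92/3] z:[9,23] -> hit [56/3,23], descend [1, 9]
    N1 x:[-2,21] y:[56/3,88/3] z:[9,22] -> hit [56/3,21], descend [7, 11]
      N7 x:[11,21] y:[65/3,88/3] z:[13,22] -> miss, prune
      N11 x:[-2,21] y:[56/3,22] z:[9,18] -> miss, prune
    N9 x:[18,39] y:[73/3,92/3] z:[13,23] -> miss, prune

Visited [0, 3, 6, 1, 7, 11, 9]. Tests: 7 box, 0 leaf. Nearest: miss.

== RESULT ==
0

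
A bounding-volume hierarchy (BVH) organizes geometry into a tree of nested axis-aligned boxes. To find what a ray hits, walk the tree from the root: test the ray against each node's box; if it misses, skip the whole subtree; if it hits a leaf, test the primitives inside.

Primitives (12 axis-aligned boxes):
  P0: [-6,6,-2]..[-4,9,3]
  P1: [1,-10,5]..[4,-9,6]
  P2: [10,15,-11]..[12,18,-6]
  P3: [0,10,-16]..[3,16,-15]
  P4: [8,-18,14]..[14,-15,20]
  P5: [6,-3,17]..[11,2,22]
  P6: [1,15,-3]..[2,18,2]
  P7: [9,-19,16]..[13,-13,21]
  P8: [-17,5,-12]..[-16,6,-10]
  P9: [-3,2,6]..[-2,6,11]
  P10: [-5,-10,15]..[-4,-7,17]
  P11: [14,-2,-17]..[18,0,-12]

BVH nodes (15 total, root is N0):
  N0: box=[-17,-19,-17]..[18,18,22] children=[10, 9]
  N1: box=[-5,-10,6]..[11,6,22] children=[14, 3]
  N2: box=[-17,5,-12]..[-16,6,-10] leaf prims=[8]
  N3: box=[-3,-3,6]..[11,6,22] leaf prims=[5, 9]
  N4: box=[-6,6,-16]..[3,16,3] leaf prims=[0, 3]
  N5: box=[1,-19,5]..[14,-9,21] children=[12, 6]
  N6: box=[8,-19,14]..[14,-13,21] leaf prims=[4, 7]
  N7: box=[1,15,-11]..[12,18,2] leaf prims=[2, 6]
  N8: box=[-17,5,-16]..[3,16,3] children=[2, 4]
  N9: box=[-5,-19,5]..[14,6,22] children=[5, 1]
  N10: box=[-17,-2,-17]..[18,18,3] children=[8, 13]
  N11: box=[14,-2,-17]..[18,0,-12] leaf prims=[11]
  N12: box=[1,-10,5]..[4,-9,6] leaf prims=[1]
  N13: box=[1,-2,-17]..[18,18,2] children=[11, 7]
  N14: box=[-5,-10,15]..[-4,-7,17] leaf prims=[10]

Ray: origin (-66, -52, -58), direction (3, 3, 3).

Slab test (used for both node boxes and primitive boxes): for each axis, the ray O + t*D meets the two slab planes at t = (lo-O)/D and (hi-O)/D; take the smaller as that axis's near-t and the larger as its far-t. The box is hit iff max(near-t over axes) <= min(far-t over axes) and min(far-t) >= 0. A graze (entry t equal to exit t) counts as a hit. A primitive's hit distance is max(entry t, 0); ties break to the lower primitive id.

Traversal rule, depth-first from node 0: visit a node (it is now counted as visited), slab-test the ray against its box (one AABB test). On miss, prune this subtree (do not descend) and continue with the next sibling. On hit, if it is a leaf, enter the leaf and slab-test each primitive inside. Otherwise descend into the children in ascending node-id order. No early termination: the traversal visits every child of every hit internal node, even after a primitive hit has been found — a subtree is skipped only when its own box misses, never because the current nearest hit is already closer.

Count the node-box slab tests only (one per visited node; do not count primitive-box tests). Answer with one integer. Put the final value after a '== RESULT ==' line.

Walk:
N0 x:[49/3,28] y:[11,70/3] z:[41/3,80/3] -> hit [49/3,70/3], descend [9, 10]
  N9 x:[61/3,80/3] y:[11,58/3] z:[21,80/3] -> miss, prune
  N10 x:[49/3,28] y:[50/3,70/3] z:[41/3,61/3] -> hit [50/3,61/3], descend [8, 13]
    N8 x:[49/3,23] y:[19,68/3] z:[14,61/3] -> hit [19,61/3], descend [2, 4]
      N2 x:[49/3,50/3] y:[19,58/3] z:[46/3,16] -> miss, prune
      N4 x:[20,23] y:[58/3,68/3] z:[14,61/3] -> hit [20,61/3] leaf, test {P0@t=20, P3(miss)}
    N13 x:[67/3,28] y:[50/3,70/3] z:[41/3,20] -> miss, prune

order=[0, 9, 10, 8, 2, 4, 13]  |boxes|=7  |leaves|=1  hit=P0

== RESULT ==
7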